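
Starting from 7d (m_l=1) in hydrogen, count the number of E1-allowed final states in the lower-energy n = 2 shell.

E1 requires Δl = ±1, so l_f ∈ {1, 3}; with 0 ≤ l_f ≤ n_f−1 = 1, the allowed l_f values are {1}.
For l_f = 1: m_f ∈ {m_i−1, m_i, m_i+1} ∩ [−1, 1] = {0, 1} → 2 states.
Total: 2.

2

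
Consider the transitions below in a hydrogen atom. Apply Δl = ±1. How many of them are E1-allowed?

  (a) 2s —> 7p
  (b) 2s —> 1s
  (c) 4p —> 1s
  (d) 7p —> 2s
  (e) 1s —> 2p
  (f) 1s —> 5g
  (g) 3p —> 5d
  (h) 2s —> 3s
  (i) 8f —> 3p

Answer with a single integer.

5

(a) allowed
(b) forbidden — Δl = +0 (E1 requires Δl = ±1)
(c) allowed
(d) allowed
(e) allowed
(f) forbidden — Δl = +4 (E1 requires Δl = ±1)
(g) allowed
(h) forbidden — Δl = +0 (E1 requires Δl = ±1)
(i) forbidden — Δl = -2 (E1 requires Δl = ±1)
Total allowed: 5 of 9.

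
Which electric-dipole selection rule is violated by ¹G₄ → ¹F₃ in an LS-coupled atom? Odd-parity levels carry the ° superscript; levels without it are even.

Parity must change: even → even — ✗.
ΔS = 0: S: 0 → 0 — ✓.
ΔL = 0, ±1 (not L=0↔0): L: 4 → 3, ΔL = -1 — ✓.
ΔJ = 0, ±1 (not J=0↔0): J: 4 → 3, ΔJ = -1 — ✓.

parity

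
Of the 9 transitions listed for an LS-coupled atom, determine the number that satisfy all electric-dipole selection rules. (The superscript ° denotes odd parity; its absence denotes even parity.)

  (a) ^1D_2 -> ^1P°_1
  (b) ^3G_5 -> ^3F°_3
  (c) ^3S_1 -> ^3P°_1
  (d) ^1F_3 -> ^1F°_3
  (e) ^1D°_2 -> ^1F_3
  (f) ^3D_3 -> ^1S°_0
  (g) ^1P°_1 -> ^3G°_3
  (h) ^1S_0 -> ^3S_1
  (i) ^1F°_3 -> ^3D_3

(a) allowed
(b) forbidden (ΔJ fails)
(c) allowed
(d) allowed
(e) allowed
(f) forbidden (ΔS, ΔL, ΔJ fail)
(g) forbidden (parity, ΔS, ΔL, ΔJ fail)
(h) forbidden (parity, ΔS, ΔL fail)
(i) forbidden (ΔS fails)
Total allowed: 4 of 9.

4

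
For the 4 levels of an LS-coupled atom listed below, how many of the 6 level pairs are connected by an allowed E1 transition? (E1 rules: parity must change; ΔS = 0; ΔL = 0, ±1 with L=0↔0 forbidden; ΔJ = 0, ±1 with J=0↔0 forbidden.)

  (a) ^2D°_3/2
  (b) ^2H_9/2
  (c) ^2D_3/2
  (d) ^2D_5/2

(a)–(b): forbidden (ΔL, ΔJ).
(a)–(c): allowed.
(a)–(d): allowed.
(b)–(c): forbidden (parity, ΔL, ΔJ).
(b)–(d): forbidden (parity, ΔL, ΔJ).
(c)–(d): forbidden (parity).
Allowed pairs: 2 of 6.

2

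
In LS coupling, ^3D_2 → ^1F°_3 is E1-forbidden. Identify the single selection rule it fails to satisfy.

the ΔS = 0 rule

Reading off the term symbols: S 1→0, L 2→3, J 2→3, parity even→odd.
Parity must change: even → odd — satisfied.
ΔL = 0, ±1 (not L=0↔0): L: 2 → 3, ΔL = +1 — satisfied.
ΔS = 0: S: 1 → 0 — violated.
ΔJ = 0, ±1 (not J=0↔0): J: 2 → 3, ΔJ = +1 — satisfied.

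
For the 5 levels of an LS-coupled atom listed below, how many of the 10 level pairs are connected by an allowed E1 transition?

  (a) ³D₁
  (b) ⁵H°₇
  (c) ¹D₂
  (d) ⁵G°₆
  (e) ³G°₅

(a)–(b): forbidden (ΔS, ΔL, ΔJ).
(a)–(c): forbidden (parity, ΔS).
(a)–(d): forbidden (ΔS, ΔL, ΔJ).
(a)–(e): forbidden (ΔL, ΔJ).
(b)–(c): forbidden (ΔS, ΔL, ΔJ).
(b)–(d): forbidden (parity).
(b)–(e): forbidden (parity, ΔS, ΔJ).
(c)–(d): forbidden (ΔS, ΔL, ΔJ).
(c)–(e): forbidden (ΔS, ΔL, ΔJ).
(d)–(e): forbidden (parity, ΔS).
Allowed pairs: 0 of 10.

0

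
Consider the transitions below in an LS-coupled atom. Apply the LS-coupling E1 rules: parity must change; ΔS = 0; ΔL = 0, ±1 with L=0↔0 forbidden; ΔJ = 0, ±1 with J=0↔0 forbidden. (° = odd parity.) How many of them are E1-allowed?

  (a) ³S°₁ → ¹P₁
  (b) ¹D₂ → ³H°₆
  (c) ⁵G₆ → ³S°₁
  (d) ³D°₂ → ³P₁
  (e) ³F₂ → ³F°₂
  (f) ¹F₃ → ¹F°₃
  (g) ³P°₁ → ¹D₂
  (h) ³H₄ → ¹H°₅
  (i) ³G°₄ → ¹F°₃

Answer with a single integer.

3

(a) forbidden (ΔS fails)
(b) forbidden (ΔS, ΔL, ΔJ fail)
(c) forbidden (ΔS, ΔL, ΔJ fail)
(d) allowed
(e) allowed
(f) allowed
(g) forbidden (ΔS fails)
(h) forbidden (ΔS fails)
(i) forbidden (parity, ΔS fail)
Total allowed: 3 of 9.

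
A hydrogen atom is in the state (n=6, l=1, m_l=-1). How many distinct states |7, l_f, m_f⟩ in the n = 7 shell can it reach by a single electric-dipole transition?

E1 requires Δl = ±1, so l_f ∈ {0, 2}; with 0 ≤ l_f ≤ n_f−1 = 6, the allowed l_f values are {0, 2}.
For l_f = 0: m_f ∈ {m_i−1, m_i, m_i+1} ∩ [−0, 0] = {0} → 1 state.
For l_f = 2: m_f ∈ {m_i−1, m_i, m_i+1} ∩ [−2, 2] = {-2, -1, 0} → 3 states.
Total: 4.

4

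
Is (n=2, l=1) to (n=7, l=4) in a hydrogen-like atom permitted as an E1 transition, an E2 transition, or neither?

Δl = 4 − 1 = +3; l_i + l_f = 5.
E1 (Δl = ±1): not satisfied.
E2 (Δl = 0,±2, l_i+l_f ≥ 2): not satisfied.

neither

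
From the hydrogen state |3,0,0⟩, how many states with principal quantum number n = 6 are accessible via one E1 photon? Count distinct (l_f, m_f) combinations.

3

E1 requires Δl = ±1, so l_f ∈ {-1, 1}; with 0 ≤ l_f ≤ n_f−1 = 5, the allowed l_f values are {1}.
For l_f = 1: m_f ∈ {m_i−1, m_i, m_i+1} ∩ [−1, 1] = {-1, 0, 1} → 3 states.
Total: 3.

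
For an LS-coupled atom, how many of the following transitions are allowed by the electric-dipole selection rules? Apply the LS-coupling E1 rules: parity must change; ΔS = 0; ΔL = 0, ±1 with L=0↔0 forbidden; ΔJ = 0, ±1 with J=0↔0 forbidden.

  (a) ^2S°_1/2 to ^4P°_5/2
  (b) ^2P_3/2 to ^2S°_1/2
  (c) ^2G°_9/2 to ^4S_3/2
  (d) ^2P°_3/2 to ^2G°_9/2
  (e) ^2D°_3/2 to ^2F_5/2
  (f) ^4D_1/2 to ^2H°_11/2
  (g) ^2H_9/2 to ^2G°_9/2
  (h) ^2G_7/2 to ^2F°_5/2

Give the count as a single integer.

(a) forbidden (parity, ΔS, ΔJ fail)
(b) allowed
(c) forbidden (ΔS, ΔL, ΔJ fail)
(d) forbidden (parity, ΔL, ΔJ fail)
(e) allowed
(f) forbidden (ΔS, ΔL, ΔJ fail)
(g) allowed
(h) allowed
Total allowed: 4 of 8.

4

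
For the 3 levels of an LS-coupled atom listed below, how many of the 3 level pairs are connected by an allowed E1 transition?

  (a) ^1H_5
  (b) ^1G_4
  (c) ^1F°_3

1

(a)–(b): forbidden (parity).
(a)–(c): forbidden (ΔL, ΔJ).
(b)–(c): allowed.
Allowed pairs: 1 of 3.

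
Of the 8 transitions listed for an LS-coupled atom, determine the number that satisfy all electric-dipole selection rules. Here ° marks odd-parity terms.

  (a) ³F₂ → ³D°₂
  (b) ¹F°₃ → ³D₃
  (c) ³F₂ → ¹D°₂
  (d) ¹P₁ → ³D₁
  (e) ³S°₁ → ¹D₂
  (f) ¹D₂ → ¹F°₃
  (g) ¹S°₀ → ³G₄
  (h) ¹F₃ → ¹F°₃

3

(a) allowed
(b) forbidden (ΔS fails)
(c) forbidden (ΔS fails)
(d) forbidden (parity, ΔS fail)
(e) forbidden (ΔS, ΔL fail)
(f) allowed
(g) forbidden (ΔS, ΔL, ΔJ fail)
(h) allowed
Total allowed: 3 of 8.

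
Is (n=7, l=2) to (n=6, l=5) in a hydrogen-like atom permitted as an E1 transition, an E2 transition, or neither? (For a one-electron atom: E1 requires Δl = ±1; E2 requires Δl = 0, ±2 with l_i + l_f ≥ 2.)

Δl = 5 − 2 = +3; l_i + l_f = 7.
E1 (Δl = ±1): not satisfied.
E2 (Δl = 0,±2, l_i+l_f ≥ 2): not satisfied.

neither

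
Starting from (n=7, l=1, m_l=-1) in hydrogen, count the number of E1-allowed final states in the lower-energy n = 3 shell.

E1 requires Δl = ±1, so l_f ∈ {0, 2}; with 0 ≤ l_f ≤ n_f−1 = 2, the allowed l_f values are {0, 2}.
For l_f = 0: m_f ∈ {m_i−1, m_i, m_i+1} ∩ [−0, 0] = {0} → 1 state.
For l_f = 2: m_f ∈ {m_i−1, m_i, m_i+1} ∩ [−2, 2] = {-2, -1, 0} → 3 states.
Total: 4.

4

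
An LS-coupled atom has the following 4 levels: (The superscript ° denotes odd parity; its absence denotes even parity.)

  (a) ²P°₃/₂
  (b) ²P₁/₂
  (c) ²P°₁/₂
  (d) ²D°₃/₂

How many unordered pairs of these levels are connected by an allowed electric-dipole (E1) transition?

(a)–(b): allowed.
(a)–(c): forbidden (parity).
(a)–(d): forbidden (parity).
(b)–(c): allowed.
(b)–(d): allowed.
(c)–(d): forbidden (parity).
Allowed pairs: 3 of 6.

3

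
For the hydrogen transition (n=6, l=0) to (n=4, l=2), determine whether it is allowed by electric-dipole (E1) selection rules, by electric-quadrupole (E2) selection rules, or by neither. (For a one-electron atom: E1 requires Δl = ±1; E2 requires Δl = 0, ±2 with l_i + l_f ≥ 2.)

E2

Δl = 2 − 0 = +2; l_i + l_f = 2.
E1 (Δl = ±1): not satisfied.
E2 (Δl = 0,±2, l_i+l_f ≥ 2): satisfied.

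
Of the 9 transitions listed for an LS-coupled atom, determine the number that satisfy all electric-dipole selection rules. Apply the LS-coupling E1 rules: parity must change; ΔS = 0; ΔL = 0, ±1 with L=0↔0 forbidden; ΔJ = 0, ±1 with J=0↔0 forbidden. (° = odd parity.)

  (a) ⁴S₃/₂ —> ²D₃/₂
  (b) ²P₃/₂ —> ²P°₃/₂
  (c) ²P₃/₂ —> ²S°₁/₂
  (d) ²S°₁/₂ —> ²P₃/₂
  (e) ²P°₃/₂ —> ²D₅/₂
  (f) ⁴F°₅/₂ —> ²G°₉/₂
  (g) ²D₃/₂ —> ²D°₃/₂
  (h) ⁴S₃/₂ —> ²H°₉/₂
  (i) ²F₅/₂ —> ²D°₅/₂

(a) forbidden (parity, ΔS, ΔL fail)
(b) allowed
(c) allowed
(d) allowed
(e) allowed
(f) forbidden (parity, ΔS, ΔJ fail)
(g) allowed
(h) forbidden (ΔS, ΔL, ΔJ fail)
(i) allowed
Total allowed: 6 of 9.

6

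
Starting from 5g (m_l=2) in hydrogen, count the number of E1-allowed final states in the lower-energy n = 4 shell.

E1 requires Δl = ±1, so l_f ∈ {3, 5}; with 0 ≤ l_f ≤ n_f−1 = 3, the allowed l_f values are {3}.
For l_f = 3: m_f ∈ {m_i−1, m_i, m_i+1} ∩ [−3, 3] = {1, 2, 3} → 3 states.
Total: 3.

3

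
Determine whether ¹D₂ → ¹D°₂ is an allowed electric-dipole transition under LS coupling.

Reading off the term symbols: S 0→0, L 2→2, J 2→2, parity even→odd.
Parity must change: even → odd — satisfied.
ΔS = 0: S: 0 → 0 — satisfied.
ΔL = 0, ±1 (not L=0↔0): L: 2 → 2, ΔL = +0 — satisfied.
ΔJ = 0, ±1 (not J=0↔0): J: 2 → 2, ΔJ = +0 — satisfied.
All four E1 rules are satisfied.

allowed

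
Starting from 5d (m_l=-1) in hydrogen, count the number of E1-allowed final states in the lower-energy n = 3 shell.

2

E1 requires Δl = ±1, so l_f ∈ {1, 3}; with 0 ≤ l_f ≤ n_f−1 = 2, the allowed l_f values are {1}.
For l_f = 1: m_f ∈ {m_i−1, m_i, m_i+1} ∩ [−1, 1] = {-1, 0} → 2 states.
Total: 2.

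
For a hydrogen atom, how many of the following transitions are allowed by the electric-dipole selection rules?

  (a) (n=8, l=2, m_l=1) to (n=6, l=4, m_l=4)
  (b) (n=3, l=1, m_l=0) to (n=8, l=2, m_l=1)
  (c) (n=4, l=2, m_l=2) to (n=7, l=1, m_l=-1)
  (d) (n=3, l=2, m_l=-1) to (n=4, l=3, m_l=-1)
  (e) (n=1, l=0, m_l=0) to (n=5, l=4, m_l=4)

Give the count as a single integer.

2

(a) forbidden — Δl = +2 (E1 requires Δl = ±1); Δm_l = +3 (E1 requires Δm_l = 0, ±1)
(b) allowed
(c) forbidden — Δm_l = -3 (E1 requires Δm_l = 0, ±1)
(d) allowed
(e) forbidden — Δl = +4 (E1 requires Δl = ±1); Δm_l = +4 (E1 requires Δm_l = 0, ±1)
Total allowed: 2 of 5.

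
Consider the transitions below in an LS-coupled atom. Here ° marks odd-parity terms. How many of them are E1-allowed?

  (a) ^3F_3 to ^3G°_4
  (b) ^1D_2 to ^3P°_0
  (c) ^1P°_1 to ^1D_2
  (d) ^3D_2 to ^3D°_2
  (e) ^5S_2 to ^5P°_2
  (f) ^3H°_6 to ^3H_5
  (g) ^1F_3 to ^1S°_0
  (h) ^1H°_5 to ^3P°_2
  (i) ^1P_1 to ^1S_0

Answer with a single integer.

(a) allowed
(b) forbidden (ΔS, ΔJ fail)
(c) allowed
(d) allowed
(e) allowed
(f) allowed
(g) forbidden (ΔL, ΔJ fail)
(h) forbidden (parity, ΔS, ΔL, ΔJ fail)
(i) forbidden (parity fails)
Total allowed: 5 of 9.

5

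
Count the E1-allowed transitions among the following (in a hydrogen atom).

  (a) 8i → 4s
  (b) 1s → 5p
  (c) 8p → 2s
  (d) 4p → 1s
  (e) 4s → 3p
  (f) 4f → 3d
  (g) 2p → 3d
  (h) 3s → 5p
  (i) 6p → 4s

8

(a) forbidden — Δl = -6 (E1 requires Δl = ±1)
(b) allowed
(c) allowed
(d) allowed
(e) allowed
(f) allowed
(g) allowed
(h) allowed
(i) allowed
Total allowed: 8 of 9.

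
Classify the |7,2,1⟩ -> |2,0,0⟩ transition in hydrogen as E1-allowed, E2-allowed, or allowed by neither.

E2

Δl = 0 − 2 = -2; l_i + l_f = 2.
Δm_l = -1.
E1 (Δl = ±1, |Δm_l| ≤ 1): not satisfied.
E2 (Δl = 0,±2, l_i+l_f ≥ 2, |Δm_l| ≤ 2): satisfied.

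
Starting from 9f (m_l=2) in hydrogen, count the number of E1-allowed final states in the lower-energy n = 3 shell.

E1 requires Δl = ±1, so l_f ∈ {2, 4}; with 0 ≤ l_f ≤ n_f−1 = 2, the allowed l_f values are {2}.
For l_f = 2: m_f ∈ {m_i−1, m_i, m_i+1} ∩ [−2, 2] = {1, 2} → 2 states.
Total: 2.

2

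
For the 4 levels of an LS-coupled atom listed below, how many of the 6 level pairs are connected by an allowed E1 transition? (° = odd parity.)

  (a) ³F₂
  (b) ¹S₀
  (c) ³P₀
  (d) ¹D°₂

(a)–(b): forbidden (parity, ΔS, ΔL, ΔJ).
(a)–(c): forbidden (parity, ΔL, ΔJ).
(a)–(d): forbidden (ΔS).
(b)–(c): forbidden (parity, ΔS, ΔJ).
(b)–(d): forbidden (ΔL, ΔJ).
(c)–(d): forbidden (ΔS, ΔJ).
Allowed pairs: 0 of 6.

0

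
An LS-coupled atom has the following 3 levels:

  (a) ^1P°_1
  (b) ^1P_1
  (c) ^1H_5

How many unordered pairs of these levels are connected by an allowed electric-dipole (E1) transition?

1

(a)–(b): allowed.
(a)–(c): forbidden (ΔL, ΔJ).
(b)–(c): forbidden (parity, ΔL, ΔJ).
Allowed pairs: 1 of 3.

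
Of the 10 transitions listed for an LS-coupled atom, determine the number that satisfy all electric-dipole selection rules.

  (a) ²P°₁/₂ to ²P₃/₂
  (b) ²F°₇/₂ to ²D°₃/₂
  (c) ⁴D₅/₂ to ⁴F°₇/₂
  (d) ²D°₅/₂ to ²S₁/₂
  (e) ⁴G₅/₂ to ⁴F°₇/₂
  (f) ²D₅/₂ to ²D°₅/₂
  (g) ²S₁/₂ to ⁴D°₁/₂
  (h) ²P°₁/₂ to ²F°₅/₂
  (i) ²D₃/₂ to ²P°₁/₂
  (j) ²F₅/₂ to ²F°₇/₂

6

(a) allowed
(b) forbidden (parity, ΔJ fail)
(c) allowed
(d) forbidden (ΔL, ΔJ fail)
(e) allowed
(f) allowed
(g) forbidden (ΔS, ΔL fail)
(h) forbidden (parity, ΔL, ΔJ fail)
(i) allowed
(j) allowed
Total allowed: 6 of 10.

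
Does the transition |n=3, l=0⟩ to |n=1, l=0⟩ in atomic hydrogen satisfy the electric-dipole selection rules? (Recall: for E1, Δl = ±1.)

l: 0 → 0 (Δl = +0). Δl = ±1 ✗.
The transition is electric-dipole forbidden.

forbidden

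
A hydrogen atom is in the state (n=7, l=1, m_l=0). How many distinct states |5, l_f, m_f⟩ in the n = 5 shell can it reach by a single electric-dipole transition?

E1 requires Δl = ±1, so l_f ∈ {0, 2}; with 0 ≤ l_f ≤ n_f−1 = 4, the allowed l_f values are {0, 2}.
For l_f = 0: m_f ∈ {m_i−1, m_i, m_i+1} ∩ [−0, 0] = {0} → 1 state.
For l_f = 2: m_f ∈ {m_i−1, m_i, m_i+1} ∩ [−2, 2] = {-1, 0, 1} → 3 states.
Total: 4.

4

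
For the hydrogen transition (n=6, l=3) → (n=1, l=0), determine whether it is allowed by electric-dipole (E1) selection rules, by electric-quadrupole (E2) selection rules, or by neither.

Δl = 0 − 3 = -3; l_i + l_f = 3.
E1 (Δl = ±1): not satisfied.
E2 (Δl = 0,±2, l_i+l_f ≥ 2): not satisfied.

neither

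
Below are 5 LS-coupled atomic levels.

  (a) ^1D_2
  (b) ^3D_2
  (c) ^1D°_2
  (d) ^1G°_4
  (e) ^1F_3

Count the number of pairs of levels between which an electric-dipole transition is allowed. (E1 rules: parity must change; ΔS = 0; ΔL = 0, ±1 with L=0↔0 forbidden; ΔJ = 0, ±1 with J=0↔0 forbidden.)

3

(a)–(b): forbidden (parity, ΔS).
(a)–(c): allowed.
(a)–(d): forbidden (ΔL, ΔJ).
(a)–(e): forbidden (parity).
(b)–(c): forbidden (ΔS).
(b)–(d): forbidden (ΔS, ΔL, ΔJ).
(b)–(e): forbidden (parity, ΔS).
(c)–(d): forbidden (parity, ΔL, ΔJ).
(c)–(e): allowed.
(d)–(e): allowed.
Allowed pairs: 3 of 10.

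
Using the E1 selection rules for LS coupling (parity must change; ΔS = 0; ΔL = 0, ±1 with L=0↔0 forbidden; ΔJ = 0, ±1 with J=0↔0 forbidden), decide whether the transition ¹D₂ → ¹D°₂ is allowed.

allowed

Reading off the term symbols: S 0→0, L 2→2, J 2→2, parity even→odd.
Parity must change: even → odd — ✓.
ΔS = 0: S: 0 → 0 — ✓.
ΔL = 0, ±1 (not L=0↔0): L: 2 → 2, ΔL = +0 — ✓.
ΔJ = 0, ±1 (not J=0↔0): J: 2 → 2, ΔJ = +0 — ✓.
All four E1 rules are satisfied.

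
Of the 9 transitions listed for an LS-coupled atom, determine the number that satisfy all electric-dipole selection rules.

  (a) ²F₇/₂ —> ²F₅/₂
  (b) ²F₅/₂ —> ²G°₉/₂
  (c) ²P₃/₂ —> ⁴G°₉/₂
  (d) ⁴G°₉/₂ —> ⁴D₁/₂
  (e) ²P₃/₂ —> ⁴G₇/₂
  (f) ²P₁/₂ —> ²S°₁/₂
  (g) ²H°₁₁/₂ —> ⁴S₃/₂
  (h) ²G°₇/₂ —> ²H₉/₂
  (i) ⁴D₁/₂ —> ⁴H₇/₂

(a) forbidden (parity fails)
(b) forbidden (ΔJ fails)
(c) forbidden (ΔS, ΔL, ΔJ fail)
(d) forbidden (ΔL, ΔJ fail)
(e) forbidden (parity, ΔS, ΔL, ΔJ fail)
(f) allowed
(g) forbidden (ΔS, ΔL, ΔJ fail)
(h) allowed
(i) forbidden (parity, ΔL, ΔJ fail)
Total allowed: 2 of 9.

2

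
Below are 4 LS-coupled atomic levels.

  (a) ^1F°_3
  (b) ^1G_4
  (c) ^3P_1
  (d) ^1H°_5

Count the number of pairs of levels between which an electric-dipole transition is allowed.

2

(a)–(b): allowed.
(a)–(c): forbidden (ΔS, ΔL, ΔJ).
(a)–(d): forbidden (parity, ΔL, ΔJ).
(b)–(c): forbidden (parity, ΔS, ΔL, ΔJ).
(b)–(d): allowed.
(c)–(d): forbidden (ΔS, ΔL, ΔJ).
Allowed pairs: 2 of 6.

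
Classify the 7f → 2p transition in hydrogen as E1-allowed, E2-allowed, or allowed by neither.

Δl = 1 − 3 = -2; l_i + l_f = 4.
E1 (Δl = ±1): not satisfied.
E2 (Δl = 0,±2, l_i+l_f ≥ 2): satisfied.

E2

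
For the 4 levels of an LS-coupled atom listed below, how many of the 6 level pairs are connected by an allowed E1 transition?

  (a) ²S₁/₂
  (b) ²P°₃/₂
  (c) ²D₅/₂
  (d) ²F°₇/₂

3

(a)–(b): allowed.
(a)–(c): forbidden (parity, ΔL, ΔJ).
(a)–(d): forbidden (ΔL, ΔJ).
(b)–(c): allowed.
(b)–(d): forbidden (parity, ΔL, ΔJ).
(c)–(d): allowed.
Allowed pairs: 3 of 6.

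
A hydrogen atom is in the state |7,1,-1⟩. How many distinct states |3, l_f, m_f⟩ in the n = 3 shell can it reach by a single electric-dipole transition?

4

E1 requires Δl = ±1, so l_f ∈ {0, 2}; with 0 ≤ l_f ≤ n_f−1 = 2, the allowed l_f values are {0, 2}.
For l_f = 0: m_f ∈ {m_i−1, m_i, m_i+1} ∩ [−0, 0] = {0} → 1 state.
For l_f = 2: m_f ∈ {m_i−1, m_i, m_i+1} ∩ [−2, 2] = {-2, -1, 0} → 3 states.
Total: 4.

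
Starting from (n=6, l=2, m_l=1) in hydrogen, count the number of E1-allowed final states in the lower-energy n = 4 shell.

E1 requires Δl = ±1, so l_f ∈ {1, 3}; with 0 ≤ l_f ≤ n_f−1 = 3, the allowed l_f values are {1, 3}.
For l_f = 1: m_f ∈ {m_i−1, m_i, m_i+1} ∩ [−1, 1] = {0, 1} → 2 states.
For l_f = 3: m_f ∈ {m_i−1, m_i, m_i+1} ∩ [−3, 3] = {0, 1, 2} → 3 states.
Total: 5.

5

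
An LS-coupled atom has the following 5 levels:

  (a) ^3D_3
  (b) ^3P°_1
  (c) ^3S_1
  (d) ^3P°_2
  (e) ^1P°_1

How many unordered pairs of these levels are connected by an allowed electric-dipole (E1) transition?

(a)–(b): forbidden (ΔJ).
(a)–(c): forbidden (parity, ΔL, ΔJ).
(a)–(d): allowed.
(a)–(e): forbidden (ΔS, ΔJ).
(b)–(c): allowed.
(b)–(d): forbidden (parity).
(b)–(e): forbidden (parity, ΔS).
(c)–(d): allowed.
(c)–(e): forbidden (ΔS).
(d)–(e): forbidden (parity, ΔS).
Allowed pairs: 3 of 10.

3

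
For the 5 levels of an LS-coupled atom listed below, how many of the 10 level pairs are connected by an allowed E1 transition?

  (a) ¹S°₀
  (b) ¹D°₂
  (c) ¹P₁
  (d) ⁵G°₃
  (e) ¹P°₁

(a)–(b): forbidden (parity, ΔL, ΔJ).
(a)–(c): allowed.
(a)–(d): forbidden (parity, ΔS, ΔL, ΔJ).
(a)–(e): forbidden (parity).
(b)–(c): allowed.
(b)–(d): forbidden (parity, ΔS, ΔL).
(b)–(e): forbidden (parity).
(c)–(d): forbidden (ΔS, ΔL, ΔJ).
(c)–(e): allowed.
(d)–(e): forbidden (parity, ΔS, ΔL, ΔJ).
Allowed pairs: 3 of 10.

3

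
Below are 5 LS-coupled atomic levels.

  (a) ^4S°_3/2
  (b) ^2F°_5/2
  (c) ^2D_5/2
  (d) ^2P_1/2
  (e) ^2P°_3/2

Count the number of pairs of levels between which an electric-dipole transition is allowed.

(a)–(b): forbidden (parity, ΔS, ΔL).
(a)–(c): forbidden (ΔS, ΔL).
(a)–(d): forbidden (ΔS).
(a)–(e): forbidden (parity, ΔS).
(b)–(c): allowed.
(b)–(d): forbidden (ΔL, ΔJ).
(b)–(e): forbidden (parity, ΔL).
(c)–(d): forbidden (parity, ΔJ).
(c)–(e): allowed.
(d)–(e): allowed.
Allowed pairs: 3 of 10.

3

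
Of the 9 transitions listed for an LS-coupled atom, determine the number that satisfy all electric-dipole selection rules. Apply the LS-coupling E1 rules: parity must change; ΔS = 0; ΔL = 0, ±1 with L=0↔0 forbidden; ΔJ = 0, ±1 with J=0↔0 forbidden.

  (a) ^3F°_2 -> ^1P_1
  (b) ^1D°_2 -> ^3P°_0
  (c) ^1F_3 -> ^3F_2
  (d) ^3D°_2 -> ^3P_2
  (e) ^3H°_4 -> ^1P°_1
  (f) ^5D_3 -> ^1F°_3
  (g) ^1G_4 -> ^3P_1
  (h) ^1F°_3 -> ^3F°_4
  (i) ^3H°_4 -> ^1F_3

1

(a) forbidden (ΔS, ΔL fail)
(b) forbidden (parity, ΔS, ΔJ fail)
(c) forbidden (parity, ΔS fail)
(d) allowed
(e) forbidden (parity, ΔS, ΔL, ΔJ fail)
(f) forbidden (ΔS fails)
(g) forbidden (parity, ΔS, ΔL, ΔJ fail)
(h) forbidden (parity, ΔS fail)
(i) forbidden (ΔS, ΔL fail)
Total allowed: 1 of 9.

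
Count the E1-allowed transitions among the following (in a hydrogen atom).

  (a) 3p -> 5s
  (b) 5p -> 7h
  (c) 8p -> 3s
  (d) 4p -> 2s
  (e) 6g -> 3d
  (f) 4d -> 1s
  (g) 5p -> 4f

3

(a) allowed
(b) forbidden — Δl = +4 (E1 requires Δl = ±1)
(c) allowed
(d) allowed
(e) forbidden — Δl = -2 (E1 requires Δl = ±1)
(f) forbidden — Δl = -2 (E1 requires Δl = ±1)
(g) forbidden — Δl = +2 (E1 requires Δl = ±1)
Total allowed: 3 of 7.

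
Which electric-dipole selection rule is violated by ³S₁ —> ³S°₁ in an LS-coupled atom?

the L=0 ↔ L=0 exclusion

Initial level: S=1, L=0, J=1, parity even. Final level: S=1, L=0, J=1, parity odd.
ΔL = 0, ±1 (not L=0↔0): L: 0 → 0, ΔL = +0 — violated.
Parity must change: even → odd — satisfied.
ΔS = 0: S: 1 → 1 — satisfied.
ΔJ = 0, ±1 (not J=0↔0): J: 1 → 1, ΔJ = +0 — satisfied.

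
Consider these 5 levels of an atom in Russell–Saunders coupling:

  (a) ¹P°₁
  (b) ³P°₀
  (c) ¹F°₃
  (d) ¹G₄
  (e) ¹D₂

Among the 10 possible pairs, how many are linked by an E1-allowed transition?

(a)–(b): forbidden (parity, ΔS).
(a)–(c): forbidden (parity, ΔL, ΔJ).
(a)–(d): forbidden (ΔL, ΔJ).
(a)–(e): allowed.
(b)–(c): forbidden (parity, ΔS, ΔL, ΔJ).
(b)–(d): forbidden (ΔS, ΔL, ΔJ).
(b)–(e): forbidden (ΔS, ΔJ).
(c)–(d): allowed.
(c)–(e): allowed.
(d)–(e): forbidden (parity, ΔL, ΔJ).
Allowed pairs: 3 of 10.

3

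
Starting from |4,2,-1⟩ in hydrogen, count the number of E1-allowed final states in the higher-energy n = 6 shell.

E1 requires Δl = ±1, so l_f ∈ {1, 3}; with 0 ≤ l_f ≤ n_f−1 = 5, the allowed l_f values are {1, 3}.
For l_f = 1: m_f ∈ {m_i−1, m_i, m_i+1} ∩ [−1, 1] = {-1, 0} → 2 states.
For l_f = 3: m_f ∈ {m_i−1, m_i, m_i+1} ∩ [−3, 3] = {-2, -1, 0} → 3 states.
Total: 5.

5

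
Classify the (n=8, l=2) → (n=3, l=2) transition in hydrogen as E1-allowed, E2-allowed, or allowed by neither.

E2

Δl = 2 − 2 = +0; l_i + l_f = 4.
E1 (Δl = ±1): not satisfied.
E2 (Δl = 0,±2, l_i+l_f ≥ 2): satisfied.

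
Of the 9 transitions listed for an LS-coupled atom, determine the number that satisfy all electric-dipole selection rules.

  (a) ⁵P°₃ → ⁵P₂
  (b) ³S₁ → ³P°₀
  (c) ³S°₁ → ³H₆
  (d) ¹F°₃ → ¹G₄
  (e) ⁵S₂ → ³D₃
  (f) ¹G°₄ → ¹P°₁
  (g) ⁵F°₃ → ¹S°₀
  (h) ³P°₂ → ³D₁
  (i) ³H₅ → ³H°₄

(a) allowed
(b) allowed
(c) forbidden (ΔL, ΔJ fail)
(d) allowed
(e) forbidden (parity, ΔS, ΔL fail)
(f) forbidden (parity, ΔL, ΔJ fail)
(g) forbidden (parity, ΔS, ΔL, ΔJ fail)
(h) allowed
(i) allowed
Total allowed: 5 of 9.

5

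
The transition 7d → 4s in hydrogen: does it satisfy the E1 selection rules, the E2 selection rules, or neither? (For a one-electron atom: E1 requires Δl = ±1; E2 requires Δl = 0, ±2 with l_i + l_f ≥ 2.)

Δl = 0 − 2 = -2; l_i + l_f = 2.
E1 (Δl = ±1): not satisfied.
E2 (Δl = 0,±2, l_i+l_f ≥ 2): satisfied.

E2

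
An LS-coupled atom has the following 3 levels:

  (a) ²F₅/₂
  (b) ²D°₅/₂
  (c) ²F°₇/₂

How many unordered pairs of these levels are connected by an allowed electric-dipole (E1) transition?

(a)–(b): allowed.
(a)–(c): allowed.
(b)–(c): forbidden (parity).
Allowed pairs: 2 of 3.

2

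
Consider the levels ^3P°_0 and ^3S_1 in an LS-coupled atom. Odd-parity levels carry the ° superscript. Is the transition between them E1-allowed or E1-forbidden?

allowed

Reading off the term symbols: S 1→1, L 1→0, J 0→1, parity odd→even.
Parity must change: odd → even — passes.
ΔS = 0: S: 1 → 1 — passes.
ΔL = 0, ±1 (not L=0↔0): L: 1 → 0, ΔL = -1 — passes.
ΔJ = 0, ±1 (not J=0↔0): J: 0 → 1, ΔJ = +1 — passes.
All four E1 rules are satisfied.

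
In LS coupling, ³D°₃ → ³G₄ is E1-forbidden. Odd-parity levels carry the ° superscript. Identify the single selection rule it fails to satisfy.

Initial level: S=1, L=2, J=3, parity odd. Final level: S=1, L=4, J=4, parity even.
Parity must change: odd → even — ok.
ΔS = 0: S: 1 → 1 — ok.
ΔL = 0, ±1 (not L=0↔0): L: 2 → 4, ΔL = +2 — fails.
ΔJ = 0, ±1 (not J=0↔0): J: 3 → 4, ΔJ = +1 — ok.

the ΔL = 0, ±1 rule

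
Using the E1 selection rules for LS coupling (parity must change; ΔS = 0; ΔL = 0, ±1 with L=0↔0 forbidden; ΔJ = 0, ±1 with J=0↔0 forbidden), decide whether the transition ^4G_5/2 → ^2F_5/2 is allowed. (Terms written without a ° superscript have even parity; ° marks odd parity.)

forbidden

Parity must change: even → even — ✗.
ΔS = 0: S: 3/2 → 1/2 — ✗.
ΔL = 0, ±1 (not L=0↔0): L: 4 → 3, ΔL = -1 — ✓.
ΔJ = 0, ±1 (not J=0↔0): J: 5/2 → 5/2, ΔJ = +0 — ✓.
Rule(s) violated: parity, ΔS.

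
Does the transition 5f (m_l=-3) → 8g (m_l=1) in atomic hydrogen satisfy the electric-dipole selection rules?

Δl = 4 − 3 = +1; the E1 rule Δl = ±1 is satisfied.
m_l: -3 → 1 (Δm_l = +4). |Δm_l| ≤ 1 violated.
The transition is electric-dipole forbidden.

forbidden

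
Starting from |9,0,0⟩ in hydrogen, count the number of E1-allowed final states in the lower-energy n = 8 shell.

3

E1 requires Δl = ±1, so l_f ∈ {-1, 1}; with 0 ≤ l_f ≤ n_f−1 = 7, the allowed l_f values are {1}.
For l_f = 1: m_f ∈ {m_i−1, m_i, m_i+1} ∩ [−1, 1] = {-1, 0, 1} → 3 states.
Total: 3.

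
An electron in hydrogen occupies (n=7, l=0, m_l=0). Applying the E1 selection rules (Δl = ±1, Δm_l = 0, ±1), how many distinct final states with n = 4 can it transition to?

3

E1 requires Δl = ±1, so l_f ∈ {-1, 1}; with 0 ≤ l_f ≤ n_f−1 = 3, the allowed l_f values are {1}.
For l_f = 1: m_f ∈ {m_i−1, m_i, m_i+1} ∩ [−1, 1] = {-1, 0, 1} → 3 states.
Total: 3.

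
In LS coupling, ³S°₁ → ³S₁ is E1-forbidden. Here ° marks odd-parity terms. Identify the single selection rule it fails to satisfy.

Initial level: S=1, L=0, J=1, parity odd. Final level: S=1, L=0, J=1, parity even.
Parity must change: odd → even — ✓.
ΔS = 0: S: 1 → 1 — ✓.
ΔL = 0, ±1 (not L=0↔0): L: 0 → 0, ΔL = +0 — ✗.
ΔJ = 0, ±1 (not J=0↔0): J: 1 → 1, ΔJ = +0 — ✓.

the L=0 ↔ L=0 exclusion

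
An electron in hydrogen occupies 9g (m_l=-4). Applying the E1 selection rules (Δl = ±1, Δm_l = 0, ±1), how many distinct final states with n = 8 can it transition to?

4

E1 requires Δl = ±1, so l_f ∈ {3, 5}; with 0 ≤ l_f ≤ n_f−1 = 7, the allowed l_f values are {3, 5}.
For l_f = 3: m_f ∈ {m_i−1, m_i, m_i+1} ∩ [−3, 3] = {-3} → 1 state.
For l_f = 5: m_f ∈ {m_i−1, m_i, m_i+1} ∩ [−5, 5] = {-5, -4, -3} → 3 states.
Total: 4.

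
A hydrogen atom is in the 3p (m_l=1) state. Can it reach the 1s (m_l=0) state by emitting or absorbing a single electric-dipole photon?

Δl = 0 − 1 = -1; the E1 rule Δl = ±1 is satisfied.
m_l: 1 → 0 (Δm_l = -1). |Δm_l| ≤ 1 satisfied.
All E1 selection rules are satisfied.

allowed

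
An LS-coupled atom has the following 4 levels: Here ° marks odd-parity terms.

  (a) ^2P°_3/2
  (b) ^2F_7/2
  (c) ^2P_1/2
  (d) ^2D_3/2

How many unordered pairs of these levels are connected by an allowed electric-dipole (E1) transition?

2

(a)–(b): forbidden (ΔL, ΔJ).
(a)–(c): allowed.
(a)–(d): allowed.
(b)–(c): forbidden (parity, ΔL, ΔJ).
(b)–(d): forbidden (parity, ΔJ).
(c)–(d): forbidden (parity).
Allowed pairs: 2 of 6.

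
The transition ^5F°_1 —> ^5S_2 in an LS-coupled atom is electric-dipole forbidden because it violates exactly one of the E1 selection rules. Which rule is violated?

the ΔL = 0, ±1 rule

Reading off the term symbols: S 2→2, L 3→0, J 1→2, parity odd→even.
Parity must change: odd → even — passes.
ΔS = 0: S: 2 → 2 — passes.
ΔL = 0, ±1 (not L=0↔0): L: 3 → 0, ΔL = -3 — fails.
ΔJ = 0, ±1 (not J=0↔0): J: 1 → 2, ΔJ = +1 — passes.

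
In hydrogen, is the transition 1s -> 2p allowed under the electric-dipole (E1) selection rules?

l: 0 → 1 (Δl = +1). Δl = ±1 passes.
All E1 selection rules are satisfied.

allowed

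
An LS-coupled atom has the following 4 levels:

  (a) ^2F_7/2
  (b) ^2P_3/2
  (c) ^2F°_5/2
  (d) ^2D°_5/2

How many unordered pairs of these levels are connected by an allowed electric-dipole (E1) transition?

3

(a)–(b): forbidden (parity, ΔL, ΔJ).
(a)–(c): allowed.
(a)–(d): allowed.
(b)–(c): forbidden (ΔL).
(b)–(d): allowed.
(c)–(d): forbidden (parity).
Allowed pairs: 3 of 6.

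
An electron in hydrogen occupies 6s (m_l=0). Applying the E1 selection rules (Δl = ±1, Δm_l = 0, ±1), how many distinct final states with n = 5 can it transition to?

3

E1 requires Δl = ±1, so l_f ∈ {-1, 1}; with 0 ≤ l_f ≤ n_f−1 = 4, the allowed l_f values are {1}.
For l_f = 1: m_f ∈ {m_i−1, m_i, m_i+1} ∩ [−1, 1] = {-1, 0, 1} → 3 states.
Total: 3.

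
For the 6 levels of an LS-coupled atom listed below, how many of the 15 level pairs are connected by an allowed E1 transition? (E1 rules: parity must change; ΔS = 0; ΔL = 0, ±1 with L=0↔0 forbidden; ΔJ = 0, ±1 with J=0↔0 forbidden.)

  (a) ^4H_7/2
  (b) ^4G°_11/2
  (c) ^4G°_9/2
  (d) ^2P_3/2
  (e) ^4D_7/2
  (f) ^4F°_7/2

2

(a)–(b): forbidden (ΔJ).
(a)–(c): allowed.
(a)–(d): forbidden (parity, ΔS, ΔL, ΔJ).
(a)–(e): forbidden (parity, ΔL).
(a)–(f): forbidden (ΔL).
(b)–(c): forbidden (parity).
(b)–(d): forbidden (ΔS, ΔL, ΔJ).
(b)–(e): forbidden (ΔL, ΔJ).
(b)–(f): forbidden (parity, ΔJ).
(c)–(d): forbidden (ΔS, ΔL, ΔJ).
(c)–(e): forbidden (ΔL).
(c)–(f): forbidden (parity).
(d)–(e): forbidden (parity, ΔS, ΔJ).
(d)–(f): forbidden (ΔS, ΔL, ΔJ).
(e)–(f): allowed.
Allowed pairs: 2 of 15.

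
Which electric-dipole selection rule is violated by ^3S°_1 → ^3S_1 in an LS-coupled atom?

ΔS = 0: S: 1 → 1 — passes.
ΔL = 0, ±1 (not L=0↔0): L: 0 → 0, ΔL = +0 — fails.
ΔJ = 0, ±1 (not J=0↔0): J: 1 → 1, ΔJ = +0 — passes.
Parity must change: odd → even — passes.

the L=0 ↔ L=0 exclusion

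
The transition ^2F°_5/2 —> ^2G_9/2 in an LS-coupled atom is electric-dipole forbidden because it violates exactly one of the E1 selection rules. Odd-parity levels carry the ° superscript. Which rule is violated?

Initial level: S=1/2, L=3, J=5/2, parity odd. Final level: S=1/2, L=4, J=9/2, parity even.
Parity must change: odd → even — satisfied.
ΔS = 0: S: 1/2 → 1/2 — satisfied.
ΔL = 0, ±1 (not L=0↔0): L: 3 → 4, ΔL = +1 — satisfied.
ΔJ = 0, ±1 (not J=0↔0): J: 5/2 → 9/2, ΔJ = +2 — violated.

the ΔJ = 0, ±1 rule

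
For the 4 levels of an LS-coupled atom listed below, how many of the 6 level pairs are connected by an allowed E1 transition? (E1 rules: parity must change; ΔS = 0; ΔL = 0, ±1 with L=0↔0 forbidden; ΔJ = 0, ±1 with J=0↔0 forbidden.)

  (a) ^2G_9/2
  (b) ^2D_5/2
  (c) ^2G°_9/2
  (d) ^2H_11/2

(a)–(b): forbidden (parity, ΔL, ΔJ).
(a)–(c): allowed.
(a)–(d): forbidden (parity).
(b)–(c): forbidden (ΔL, ΔJ).
(b)–(d): forbidden (parity, ΔL, ΔJ).
(c)–(d): allowed.
Allowed pairs: 2 of 6.

2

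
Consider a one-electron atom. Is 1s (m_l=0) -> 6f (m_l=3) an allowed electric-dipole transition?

Initial l = 0, final l = 3, so Δl = +3. E1 requires Δl = ±1: violated.
Δm_l = 3 − (0) = +3. E1 requires Δm_l = 0, ±1: violated.
The transition is electric-dipole forbidden.

forbidden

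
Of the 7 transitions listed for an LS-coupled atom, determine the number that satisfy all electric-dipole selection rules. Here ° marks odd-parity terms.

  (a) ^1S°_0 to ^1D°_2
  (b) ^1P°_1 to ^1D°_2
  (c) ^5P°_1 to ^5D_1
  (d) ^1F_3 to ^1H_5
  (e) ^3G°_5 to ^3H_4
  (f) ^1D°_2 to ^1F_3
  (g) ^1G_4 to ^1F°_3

(a) forbidden (parity, ΔL, ΔJ fail)
(b) forbidden (parity fails)
(c) allowed
(d) forbidden (parity, ΔL, ΔJ fail)
(e) allowed
(f) allowed
(g) allowed
Total allowed: 4 of 7.

4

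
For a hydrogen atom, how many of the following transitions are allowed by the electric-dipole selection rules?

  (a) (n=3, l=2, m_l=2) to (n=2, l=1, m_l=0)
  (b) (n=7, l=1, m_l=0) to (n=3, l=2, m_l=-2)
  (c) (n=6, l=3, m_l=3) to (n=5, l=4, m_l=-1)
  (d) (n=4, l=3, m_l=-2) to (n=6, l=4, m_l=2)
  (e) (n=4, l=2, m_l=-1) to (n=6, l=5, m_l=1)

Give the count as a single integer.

0

(a) forbidden — Δm_l = -2 (E1 requires Δm_l = 0, ±1)
(b) forbidden — Δm_l = -2 (E1 requires Δm_l = 0, ±1)
(c) forbidden — Δm_l = -4 (E1 requires Δm_l = 0, ±1)
(d) forbidden — Δm_l = +4 (E1 requires Δm_l = 0, ±1)
(e) forbidden — Δl = +3 (E1 requires Δl = ±1); Δm_l = +2 (E1 requires Δm_l = 0, ±1)
Total allowed: 0 of 5.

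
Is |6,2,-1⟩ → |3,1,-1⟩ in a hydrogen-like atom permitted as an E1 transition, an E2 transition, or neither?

Δl = 1 − 2 = -1; l_i + l_f = 3.
Δm_l = +0.
E1 (Δl = ±1, |Δm_l| ≤ 1): satisfied.
E2 (Δl = 0,±2, l_i+l_f ≥ 2, |Δm_l| ≤ 2): not satisfied.

E1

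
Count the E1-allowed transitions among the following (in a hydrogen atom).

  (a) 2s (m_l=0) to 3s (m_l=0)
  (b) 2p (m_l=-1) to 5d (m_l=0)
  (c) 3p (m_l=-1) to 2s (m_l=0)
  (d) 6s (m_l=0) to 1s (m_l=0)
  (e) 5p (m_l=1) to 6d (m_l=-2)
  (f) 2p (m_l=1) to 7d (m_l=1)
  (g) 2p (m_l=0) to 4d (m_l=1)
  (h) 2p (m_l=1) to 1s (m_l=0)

(a) forbidden — Δl = +0 (E1 requires Δl = ±1)
(b) allowed
(c) allowed
(d) forbidden — Δl = +0 (E1 requires Δl = ±1)
(e) forbidden — Δm_l = -3 (E1 requires Δm_l = 0, ±1)
(f) allowed
(g) allowed
(h) allowed
Total allowed: 5 of 8.

5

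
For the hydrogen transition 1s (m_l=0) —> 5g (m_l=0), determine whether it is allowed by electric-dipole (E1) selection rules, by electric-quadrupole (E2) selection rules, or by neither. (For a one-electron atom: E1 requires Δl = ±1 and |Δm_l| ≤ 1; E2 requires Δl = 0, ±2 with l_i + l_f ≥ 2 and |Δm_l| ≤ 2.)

Δl = 4 − 0 = +4; l_i + l_f = 4.
Δm_l = +0.
E1 (Δl = ±1, |Δm_l| ≤ 1): not satisfied.
E2 (Δl = 0,±2, l_i+l_f ≥ 2, |Δm_l| ≤ 2): not satisfied.

neither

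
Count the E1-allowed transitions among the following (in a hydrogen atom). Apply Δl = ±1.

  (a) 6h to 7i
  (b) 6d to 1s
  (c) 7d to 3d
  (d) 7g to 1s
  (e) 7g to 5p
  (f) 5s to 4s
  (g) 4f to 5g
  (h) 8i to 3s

2

(a) allowed
(b) forbidden — Δl = -2 (E1 requires Δl = ±1)
(c) forbidden — Δl = +0 (E1 requires Δl = ±1)
(d) forbidden — Δl = -4 (E1 requires Δl = ±1)
(e) forbidden — Δl = -3 (E1 requires Δl = ±1)
(f) forbidden — Δl = +0 (E1 requires Δl = ±1)
(g) allowed
(h) forbidden — Δl = -6 (E1 requires Δl = ±1)
Total allowed: 2 of 8.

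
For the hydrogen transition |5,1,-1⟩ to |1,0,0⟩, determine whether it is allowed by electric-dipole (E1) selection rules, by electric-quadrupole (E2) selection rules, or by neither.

Δl = 0 − 1 = -1; l_i + l_f = 1.
Δm_l = +1.
E1 (Δl = ±1, |Δm_l| ≤ 1): satisfied.
E2 (Δl = 0,±2, l_i+l_f ≥ 2, |Δm_l| ≤ 2): not satisfied.

E1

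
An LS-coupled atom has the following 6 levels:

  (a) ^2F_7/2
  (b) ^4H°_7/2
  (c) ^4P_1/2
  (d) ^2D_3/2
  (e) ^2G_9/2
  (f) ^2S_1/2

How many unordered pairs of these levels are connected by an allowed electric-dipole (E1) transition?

0

(a)–(b): forbidden (ΔS, ΔL).
(a)–(c): forbidden (parity, ΔS, ΔL, ΔJ).
(a)–(d): forbidden (parity, ΔJ).
(a)–(e): forbidden (parity).
(a)–(f): forbidden (parity, ΔL, ΔJ).
(b)–(c): forbidden (ΔL, ΔJ).
(b)–(d): forbidden (ΔS, ΔL, ΔJ).
(b)–(e): forbidden (ΔS).
(b)–(f): forbidden (ΔS, ΔL, ΔJ).
(c)–(d): forbidden (parity, ΔS).
(c)–(e): forbidden (parity, ΔS, ΔL, ΔJ).
(c)–(f): forbidden (parity, ΔS).
(d)–(e): forbidden (parity, ΔL, ΔJ).
(d)–(f): forbidden (parity, ΔL).
(e)–(f): forbidden (parity, ΔL, ΔJ).
Allowed pairs: 0 of 15.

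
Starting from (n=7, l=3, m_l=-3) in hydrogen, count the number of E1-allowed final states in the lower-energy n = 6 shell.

4

E1 requires Δl = ±1, so l_f ∈ {2, 4}; with 0 ≤ l_f ≤ n_f−1 = 5, the allowed l_f values are {2, 4}.
For l_f = 2: m_f ∈ {m_i−1, m_i, m_i+1} ∩ [−2, 2] = {-2} → 1 state.
For l_f = 4: m_f ∈ {m_i−1, m_i, m_i+1} ∩ [−4, 4] = {-4, -3, -2} → 3 states.
Total: 4.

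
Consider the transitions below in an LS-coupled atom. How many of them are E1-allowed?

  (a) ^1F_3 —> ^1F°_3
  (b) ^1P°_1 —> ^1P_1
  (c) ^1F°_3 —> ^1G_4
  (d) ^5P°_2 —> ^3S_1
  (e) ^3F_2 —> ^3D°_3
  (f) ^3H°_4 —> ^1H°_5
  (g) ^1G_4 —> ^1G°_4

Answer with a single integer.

5

(a) allowed
(b) allowed
(c) allowed
(d) forbidden (ΔS fails)
(e) allowed
(f) forbidden (parity, ΔS fail)
(g) allowed
Total allowed: 5 of 7.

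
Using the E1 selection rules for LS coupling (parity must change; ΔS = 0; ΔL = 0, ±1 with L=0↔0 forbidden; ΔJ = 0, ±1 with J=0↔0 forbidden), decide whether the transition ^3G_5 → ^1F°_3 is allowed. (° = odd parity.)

forbidden

ΔS = 0: S: 1 → 0 — fails.
Parity must change: even → odd — ok.
ΔL = 0, ±1 (not L=0↔0): L: 4 → 3, ΔL = -1 — ok.
ΔJ = 0, ±1 (not J=0↔0): J: 5 → 3, ΔJ = -2 — fails.
Rule(s) violated: ΔS, ΔJ.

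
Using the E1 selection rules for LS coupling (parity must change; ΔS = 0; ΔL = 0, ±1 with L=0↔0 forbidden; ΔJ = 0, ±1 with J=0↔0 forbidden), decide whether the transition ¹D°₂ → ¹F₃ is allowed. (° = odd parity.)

Reading off the term symbols: S 0→0, L 2→3, J 2→3, parity odd→even.
Parity must change: odd → even — ok.
ΔS = 0: S: 0 → 0 — ok.
ΔL = 0, ±1 (not L=0↔0): L: 2 → 3, ΔL = +1 — ok.
ΔJ = 0, ±1 (not J=0↔0): J: 2 → 3, ΔJ = +1 — ok.
All four E1 rules are satisfied.

allowed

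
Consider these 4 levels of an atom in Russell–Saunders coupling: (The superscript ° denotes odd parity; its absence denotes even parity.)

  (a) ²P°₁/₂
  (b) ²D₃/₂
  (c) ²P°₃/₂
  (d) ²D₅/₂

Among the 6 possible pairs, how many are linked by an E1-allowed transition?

(a)–(b): allowed.
(a)–(c): forbidden (parity).
(a)–(d): forbidden (ΔJ).
(b)–(c): allowed.
(b)–(d): forbidden (parity).
(c)–(d): allowed.
Allowed pairs: 3 of 6.

3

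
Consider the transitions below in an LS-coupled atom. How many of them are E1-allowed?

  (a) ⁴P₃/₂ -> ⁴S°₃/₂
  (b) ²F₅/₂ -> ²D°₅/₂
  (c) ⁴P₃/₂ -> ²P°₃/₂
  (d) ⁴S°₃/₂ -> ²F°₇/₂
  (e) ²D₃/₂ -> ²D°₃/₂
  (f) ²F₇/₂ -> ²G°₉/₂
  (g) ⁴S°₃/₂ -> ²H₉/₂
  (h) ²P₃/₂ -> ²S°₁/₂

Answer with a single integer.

5

(a) allowed
(b) allowed
(c) forbidden (ΔS fails)
(d) forbidden (parity, ΔS, ΔL, ΔJ fail)
(e) allowed
(f) allowed
(g) forbidden (ΔS, ΔL, ΔJ fail)
(h) allowed
Total allowed: 5 of 8.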